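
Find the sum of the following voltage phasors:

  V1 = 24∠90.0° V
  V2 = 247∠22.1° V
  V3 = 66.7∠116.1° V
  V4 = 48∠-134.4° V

Step 1 — Convert each phasor to rectangular form:
  V1 = 24·(cos(90.0°) + j·sin(90.0°)) = 0 + j24 V
  V2 = 247·(cos(22.1°) + j·sin(22.1°)) = 228.9 + j92.93 V
  V3 = 66.7·(cos(116.1°) + j·sin(116.1°)) = -29.34 + j59.9 V
  V4 = 48·(cos(-134.4°) + j·sin(-134.4°)) = -33.58 - j34.29 V
Step 2 — Sum components: V_total = 165.9 + j142.5 V.
Step 3 — Convert to polar: |V_total| = 218.7 V, ∠V_total = 40.7°.

V_total = 218.7∠40.7° V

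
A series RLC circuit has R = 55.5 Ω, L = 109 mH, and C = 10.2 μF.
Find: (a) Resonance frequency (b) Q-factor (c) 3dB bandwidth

Step 1 — Resonance condition Im(Z)=0 gives ω₀ = 1/√(LC).
Step 2 — ω₀ = 1/√(0.109·1.02e-05) = 948.4 rad/s.
Step 3 — f₀ = ω₀/(2π) = 150.9 Hz.
Step 4 — Series Q: Q = ω₀L/R = 948.4·0.109/55.5 = 1.863.
Step 5 — 3dB bandwidth: Δω = ω₀/Q = 509.2 rad/s; BW = Δω/(2π) = 81.04 Hz.

(a) f₀ = 150.9 Hz  (b) Q = 1.863  (c) BW = 81.04 Hz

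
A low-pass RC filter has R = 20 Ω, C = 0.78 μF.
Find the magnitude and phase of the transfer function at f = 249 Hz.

Step 1 — Angular frequency: ω = 2π·249 = 1565 rad/s.
Step 2 — Transfer function: H(jω) = 1/(1 + jωRC).
Step 3 — Denominator: 1 + jωRC = 1 + j·1565·20·7.8e-07 = 1 + j0.02441.
Step 4 — H = 0.9994 - j0.02439.
Step 5 — Magnitude: |H| = 0.9997 (-0.0 dB); phase: φ = -1.4°.

|H| = 0.9997 (-0.0 dB), φ = -1.4°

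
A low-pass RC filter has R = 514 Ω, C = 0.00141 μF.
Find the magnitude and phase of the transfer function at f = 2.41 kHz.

Step 1 — Angular frequency: ω = 2π·2410 = 1.514e+04 rad/s.
Step 2 — Transfer function: H(jω) = 1/(1 + jωRC).
Step 3 — Denominator: 1 + jωRC = 1 + j·1.514e+04·514·1.41e-09 = 1 + j0.01097.
Step 4 — H = 0.9999 - j0.01097.
Step 5 — Magnitude: |H| = 0.9999 (-0.0 dB); phase: φ = -0.6°.

|H| = 0.9999 (-0.0 dB), φ = -0.6°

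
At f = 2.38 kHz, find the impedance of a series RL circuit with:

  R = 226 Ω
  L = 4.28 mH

Step 1 — Angular frequency: ω = 2π·f = 2π·2380 = 1.495e+04 rad/s.
Step 2 — Component impedances:
  R: Z = R = 226 Ω
  L: Z = jωL = j·1.495e+04·0.00428 = 0 + j64 Ω
Step 3 — Series combination: Z_total = R + L = 226 + j64 Ω = 234.9∠15.8° Ω.

Z = 226 + j64 Ω = 234.9∠15.8° Ω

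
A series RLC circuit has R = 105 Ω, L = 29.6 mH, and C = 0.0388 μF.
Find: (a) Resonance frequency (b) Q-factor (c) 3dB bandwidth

Step 1 — Resonance: ω₀ = 1/√(LC) = 1/√(0.0296·3.88e-08) = 2.951e+04 rad/s.
Step 2 — f₀ = ω₀/(2π) = 4696 Hz.
Step 3 — Series Q: Q = ω₀L/R = 2.951e+04·0.0296/105 = 8.318.
Step 4 — Bandwidth: Δω = ω₀/Q = 3547 rad/s; BW = Δω/(2π) = 564.6 Hz.

(a) f₀ = 4696 Hz  (b) Q = 8.318  (c) BW = 564.6 Hz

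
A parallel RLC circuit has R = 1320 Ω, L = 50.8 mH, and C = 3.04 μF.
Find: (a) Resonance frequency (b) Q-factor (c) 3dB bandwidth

Step 1 — Resonance: ω₀ = 1/√(LC) = 1/√(0.0508·3.04e-06) = 2545 rad/s.
Step 2 — f₀ = ω₀/(2π) = 405 Hz.
Step 3 — Parallel Q: Q = R/(ω₀L) = 1320/(2545·0.0508) = 10.21.
Step 4 — Bandwidth: Δω = ω₀/Q = 249.2 rad/s; BW = Δω/(2π) = 39.66 Hz.

(a) f₀ = 405 Hz  (b) Q = 10.21  (c) BW = 39.66 Hz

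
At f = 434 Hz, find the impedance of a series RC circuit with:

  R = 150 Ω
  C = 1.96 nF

Step 1 — Angular frequency: ω = 2π·f = 2π·434 = 2727 rad/s.
Step 2 — Component impedances:
  R: Z = R = 150 Ω
  C: Z = 1/(jωC) = -j/(ω·C) = 0 - j1.871e+05 Ω
Step 3 — Series combination: Z_total = R + C = 150 - j1.871e+05 Ω = 1.871e+05∠-90.0° Ω.

Z = 150 - j1.871e+05 Ω = 1.871e+05∠-90.0° Ω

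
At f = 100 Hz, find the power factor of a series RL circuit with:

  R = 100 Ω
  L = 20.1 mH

Step 1 — Angular frequency: ω = 2π·f = 2π·100 = 628.3 rad/s.
Step 2 — Component impedances:
  R: Z = R = 100 Ω
  L: Z = jωL = j·628.3·0.0201 = 0 + j12.63 Ω
Step 3 — Series combination: Z_total = R + L = 100 + j12.63 Ω = 100.8∠7.2° Ω.
Step 4 — Power factor: PF = cos(φ) = Re(Z)/|Z| = 100/100.8 = 0.9921.
Step 5 — Type: Im(Z) = 12.63 ⇒ lagging (phase φ = 7.2°).

PF = 0.9921 (lagging, φ = 7.2°)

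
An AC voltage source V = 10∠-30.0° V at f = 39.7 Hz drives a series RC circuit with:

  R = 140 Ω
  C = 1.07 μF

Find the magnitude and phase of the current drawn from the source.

Step 1 — Angular frequency: ω = 2π·f = 2π·39.7 = 249.4 rad/s.
Step 2 — Component impedances:
  R: Z = R = 140 Ω
  C: Z = 1/(jωC) = -j/(ω·C) = 0 - j3747 Ω
Step 3 — Series combination: Z_total = R + C = 140 - j3747 Ω = 3749∠-87.9° Ω.
Step 4 — Source phasor: V = 10∠-30.0° V = 8.66 - j5 V.
Step 5 — Ohm's law: I = V / Z_total = (8.66 - j5) / (140 - j3747) = 0.001419 + j0.002258 A.
Step 6 — Convert to polar: |I| = 0.002667 A, ∠I = 57.9°.

I = 0.002667∠57.9° A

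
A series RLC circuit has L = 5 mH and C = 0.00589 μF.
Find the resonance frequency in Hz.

Step 1 — Resonance condition Im(Z)=0 gives ω₀ = 1/√(LC).
Step 2 — ω₀ = 1/√(0.005·5.89e-09) = 1.843e+05 rad/s.
Step 3 — f₀ = ω₀/(2π) = 2.933e+04 Hz.

f₀ = 2.933e+04 Hz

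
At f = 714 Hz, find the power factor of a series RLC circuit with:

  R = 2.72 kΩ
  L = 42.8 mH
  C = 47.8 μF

Step 1 — Angular frequency: ω = 2π·f = 2π·714 = 4486 rad/s.
Step 2 — Component impedances:
  R: Z = R = 2720 Ω
  L: Z = jωL = j·4486·0.0428 = 0 + j192 Ω
  C: Z = 1/(jωC) = -j/(ω·C) = 0 - j4.663 Ω
Step 3 — Series combination: Z_total = R + L + C = 2720 + j187.3 Ω = 2726∠3.9° Ω.
Step 4 — Power factor: PF = cos(φ) = Re(Z)/|Z| = 2720/2726.44 = 0.9976.
Step 5 — Type: Im(Z) = 187.3 ⇒ lagging (phase φ = 3.9°).

PF = 0.9976 (lagging, φ = 3.9°)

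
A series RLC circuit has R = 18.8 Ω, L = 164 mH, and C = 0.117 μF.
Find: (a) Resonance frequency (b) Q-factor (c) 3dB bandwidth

Step 1 — Resonance condition Im(Z)=0 gives ω₀ = 1/√(LC).
Step 2 — ω₀ = 1/√(0.164·1.17e-07) = 7219 rad/s.
Step 3 — f₀ = ω₀/(2π) = 1149 Hz.
Step 4 — Series Q: Q = ω₀L/R = 7219·0.164/18.8 = 62.98.
Step 5 — 3dB bandwidth: Δω = ω₀/Q = 114.6 rad/s; BW = Δω/(2π) = 18.24 Hz.

(a) f₀ = 1149 Hz  (b) Q = 62.98  (c) BW = 18.24 Hz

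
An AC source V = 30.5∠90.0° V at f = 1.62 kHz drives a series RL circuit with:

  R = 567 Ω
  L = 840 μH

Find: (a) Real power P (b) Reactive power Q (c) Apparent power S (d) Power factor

Step 1 — Angular frequency: ω = 2π·f = 2π·1620 = 1.018e+04 rad/s.
Step 2 — Component impedances:
  R: Z = R = 567 Ω
  L: Z = jωL = j·1.018e+04·0.00084 = 0 + j8.55 Ω
Step 3 — Series combination: Z_total = R + L = 567 + j8.55 Ω = 567.1∠0.9° Ω.
Step 4 — Source phasor: V = 30.5∠90.0° V = 0 + j30.5 V.
Step 5 — Current: I = V / Z = 0.000811 + j0.05378 A = 0.05379∠89.1° A.
Step 6 — Complex power: S = V·I* = 1.64 + j0.02473 VA.
Step 7 — Real power: P = Re(S) = 1.64 W.
Step 8 — Reactive power: Q = Im(S) = 0.02473 VAR.
Step 9 — Apparent power: |S| = 1.64 VA.
Step 10 — Power factor: PF = P/|S| = 0.9999 (lagging).

(a) P = 1.64 W  (b) Q = 0.02473 VAR  (c) S = 1.64 VA  (d) PF = 0.9999 (lagging)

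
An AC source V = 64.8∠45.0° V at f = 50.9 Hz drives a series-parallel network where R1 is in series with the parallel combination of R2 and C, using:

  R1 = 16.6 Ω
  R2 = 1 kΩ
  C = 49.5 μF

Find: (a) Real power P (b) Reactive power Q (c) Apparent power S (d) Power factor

Step 1 — Angular frequency: ω = 2π·f = 2π·50.9 = 319.8 rad/s.
Step 2 — Component impedances:
  R1: Z = R = 16.6 Ω
  R2: Z = R = 1000 Ω
  C: Z = 1/(jωC) = -j/(ω·C) = 0 - j63.17 Ω
Step 3 — Parallel branch: R2 || C = 1/(1/R2 + 1/C) = 3.974 - j62.92 Ω.
Step 4 — Series with R1: Z_total = R1 + (R2 || C) = 20.57 - j62.92 Ω = 66.2∠-71.9° Ω.
Step 5 — Source phasor: V = 64.8∠45.0° V = 45.82 + j45.82 V.
Step 6 — Current: I = V / Z = -0.4428 + j0.8731 A = 0.9789∠116.9° A.
Step 7 — Complex power: S = V·I* = 19.72 - j60.29 VA.
Step 8 — Real power: P = Re(S) = 19.72 W.
Step 9 — Reactive power: Q = Im(S) = -60.29 VAR.
Step 10 — Apparent power: |S| = 63.43 VA.
Step 11 — Power factor: PF = P/|S| = 0.3108 (leading).

(a) P = 19.72 W  (b) Q = -60.29 VAR  (c) S = 63.43 VA  (d) PF = 0.3108 (leading)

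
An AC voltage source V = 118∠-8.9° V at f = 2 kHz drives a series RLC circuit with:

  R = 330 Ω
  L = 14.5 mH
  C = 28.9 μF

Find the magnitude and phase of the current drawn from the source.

Step 1 — Angular frequency: ω = 2π·f = 2π·2000 = 1.257e+04 rad/s.
Step 2 — Component impedances:
  R: Z = R = 330 Ω
  L: Z = jωL = j·1.257e+04·0.0145 = 0 + j182.2 Ω
  C: Z = 1/(jωC) = -j/(ω·C) = 0 - j2.754 Ω
Step 3 — Series combination: Z_total = R + L + C = 330 + j179.5 Ω = 375.6∠28.5° Ω.
Step 4 — Source phasor: V = 118∠-8.9° V = 116.6 - j18.26 V.
Step 5 — Ohm's law: I = V / Z_total = (116.6 - j18.26) / (330 + j179.5) = 0.2494 - j0.191 A.
Step 6 — Convert to polar: |I| = 0.3141 A, ∠I = -37.4°.

I = 0.3141∠-37.4° A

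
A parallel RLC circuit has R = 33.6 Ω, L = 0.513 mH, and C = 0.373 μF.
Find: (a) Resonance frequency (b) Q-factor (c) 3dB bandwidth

Step 1 — Resonance: ω₀ = 1/√(LC) = 1/√(0.000513·3.73e-07) = 7.229e+04 rad/s.
Step 2 — f₀ = ω₀/(2π) = 1.151e+04 Hz.
Step 3 — Parallel Q: Q = R/(ω₀L) = 33.6/(7.229e+04·0.000513) = 0.906.
Step 4 — Bandwidth: Δω = ω₀/Q = 7.979e+04 rad/s; BW = Δω/(2π) = 1.27e+04 Hz.

(a) f₀ = 1.151e+04 Hz  (b) Q = 0.906  (c) BW = 1.27e+04 Hz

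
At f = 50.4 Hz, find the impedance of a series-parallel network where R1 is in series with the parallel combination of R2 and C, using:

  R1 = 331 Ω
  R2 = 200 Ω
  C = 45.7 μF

Step 1 — Angular frequency: ω = 2π·f = 2π·50.4 = 316.7 rad/s.
Step 2 — Component impedances:
  R1: Z = R = 331 Ω
  R2: Z = R = 200 Ω
  C: Z = 1/(jωC) = -j/(ω·C) = 0 - j69.1 Ω
Step 3 — Parallel branch: R2 || C = 1/(1/R2 + 1/C) = 21.33 - j61.73 Ω.
Step 4 — Series with R1: Z_total = R1 + (R2 || C) = 352.3 - j61.73 Ω = 357.7∠-9.9° Ω.

Z = 352.3 - j61.73 Ω = 357.7∠-9.9° Ω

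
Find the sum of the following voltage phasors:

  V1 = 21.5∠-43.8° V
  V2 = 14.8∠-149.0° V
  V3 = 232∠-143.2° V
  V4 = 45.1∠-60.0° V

Step 1 — Convert each phasor to rectangular form:
  V1 = 21.5·(cos(-43.8°) + j·sin(-43.8°)) = 15.52 - j14.88 V
  V2 = 14.8·(cos(-149.0°) + j·sin(-149.0°)) = -12.69 - j7.623 V
  V3 = 232·(cos(-143.2°) + j·sin(-143.2°)) = -185.8 - j139 V
  V4 = 45.1·(cos(-60.0°) + j·sin(-60.0°)) = 22.55 - j39.06 V
Step 2 — Sum components: V_total = -160.4 - j200.5 V.
Step 3 — Convert to polar: |V_total| = 256.8 V, ∠V_total = -128.7°.

V_total = 256.8∠-128.7° V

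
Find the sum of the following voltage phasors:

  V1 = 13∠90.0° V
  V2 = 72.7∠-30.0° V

Step 1 — Convert each phasor to rectangular form:
  V1 = 13·(cos(90.0°) + j·sin(90.0°)) = 0 + j13 V
  V2 = 72.7·(cos(-30.0°) + j·sin(-30.0°)) = 62.96 - j36.35 V
Step 2 — Sum components: V_total = 62.96 - j23.35 V.
Step 3 — Convert to polar: |V_total| = 67.15 V, ∠V_total = -20.3°.

V_total = 67.15∠-20.3° V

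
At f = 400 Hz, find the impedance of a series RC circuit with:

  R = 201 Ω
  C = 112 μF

Step 1 — Angular frequency: ω = 2π·f = 2π·400 = 2513 rad/s.
Step 2 — Component impedances:
  R: Z = R = 201 Ω
  C: Z = 1/(jωC) = -j/(ω·C) = 0 - j3.553 Ω
Step 3 — Series combination: Z_total = R + C = 201 - j3.553 Ω = 201∠-1.0° Ω.

Z = 201 - j3.553 Ω = 201∠-1.0° Ω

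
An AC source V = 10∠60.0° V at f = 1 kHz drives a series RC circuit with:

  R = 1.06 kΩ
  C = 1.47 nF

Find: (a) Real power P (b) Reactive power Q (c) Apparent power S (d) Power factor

Step 1 — Angular frequency: ω = 2π·f = 2π·1000 = 6283 rad/s.
Step 2 — Component impedances:
  R: Z = R = 1060 Ω
  C: Z = 1/(jωC) = -j/(ω·C) = 0 - j1.083e+05 Ω
Step 3 — Series combination: Z_total = R + C = 1060 - j1.083e+05 Ω = 1.083e+05∠-89.4° Ω.
Step 4 — Source phasor: V = 10∠60.0° V = 5 + j8.66 V.
Step 5 — Current: I = V / Z = -7.953e-05 + j4.696e-05 A = 9.236e-05∠149.4° A.
Step 6 — Complex power: S = V·I* = 9.042e-06 - j0.0009235 VA.
Step 7 — Real power: P = Re(S) = 9.042e-06 W.
Step 8 — Reactive power: Q = Im(S) = -0.0009235 VAR.
Step 9 — Apparent power: |S| = 0.0009236 VA.
Step 10 — Power factor: PF = P/|S| = 0.00979 (leading).

(a) P = 9.042e-06 W  (b) Q = -0.0009235 VAR  (c) S = 0.0009236 VA  (d) PF = 0.00979 (leading)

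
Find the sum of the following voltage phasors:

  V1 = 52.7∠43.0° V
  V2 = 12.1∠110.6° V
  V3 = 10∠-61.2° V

Step 1 — Convert each phasor to rectangular form:
  V1 = 52.7·(cos(43.0°) + j·sin(43.0°)) = 38.54 + j35.94 V
  V2 = 12.1·(cos(110.6°) + j·sin(110.6°)) = -4.257 + j11.33 V
  V3 = 10·(cos(-61.2°) + j·sin(-61.2°)) = 4.818 - j8.763 V
Step 2 — Sum components: V_total = 39.1 + j38.5 V.
Step 3 — Convert to polar: |V_total| = 54.88 V, ∠V_total = 44.6°.

V_total = 54.88∠44.6° V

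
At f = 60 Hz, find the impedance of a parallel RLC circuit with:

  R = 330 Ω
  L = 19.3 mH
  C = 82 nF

Step 1 — Angular frequency: ω = 2π·f = 2π·60 = 377 rad/s.
Step 2 — Component impedances:
  R: Z = R = 330 Ω
  L: Z = jωL = j·377·0.0193 = 0 + j7.276 Ω
  C: Z = 1/(jωC) = -j/(ω·C) = 0 - j3.235e+04 Ω
Step 3 — Parallel combination: 1/Z_total = 1/R + 1/L + 1/C; Z_total = 0.1604 + j7.274 Ω = 7.276∠88.7° Ω.

Z = 0.1604 + j7.274 Ω = 7.276∠88.7° Ω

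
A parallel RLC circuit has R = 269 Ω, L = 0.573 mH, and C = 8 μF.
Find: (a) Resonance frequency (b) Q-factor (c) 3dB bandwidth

Step 1 — Resonance: ω₀ = 1/√(LC) = 1/√(0.000573·8e-06) = 1.477e+04 rad/s.
Step 2 — f₀ = ω₀/(2π) = 2351 Hz.
Step 3 — Parallel Q: Q = R/(ω₀L) = 269/(1.477e+04·0.000573) = 31.78.
Step 4 — Bandwidth: Δω = ω₀/Q = 464.7 rad/s; BW = Δω/(2π) = 73.96 Hz.

(a) f₀ = 2351 Hz  (b) Q = 31.78  (c) BW = 73.96 Hz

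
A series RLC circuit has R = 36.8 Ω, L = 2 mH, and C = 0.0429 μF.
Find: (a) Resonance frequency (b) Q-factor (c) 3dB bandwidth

Step 1 — Resonance condition Im(Z)=0 gives ω₀ = 1/√(LC).
Step 2 — ω₀ = 1/√(0.002·4.29e-08) = 1.08e+05 rad/s.
Step 3 — f₀ = ω₀/(2π) = 1.718e+04 Hz.
Step 4 — Series Q: Q = ω₀L/R = 1.08e+05·0.002/36.8 = 5.867.
Step 5 — 3dB bandwidth: Δω = ω₀/Q = 1.84e+04 rad/s; BW = Δω/(2π) = 2928 Hz.

(a) f₀ = 1.718e+04 Hz  (b) Q = 5.867  (c) BW = 2928 Hz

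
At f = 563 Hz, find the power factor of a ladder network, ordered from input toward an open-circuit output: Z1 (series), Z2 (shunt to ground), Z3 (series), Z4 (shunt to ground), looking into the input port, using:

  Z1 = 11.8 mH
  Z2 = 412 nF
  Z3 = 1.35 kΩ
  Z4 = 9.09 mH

Step 1 — Angular frequency: ω = 2π·f = 2π·563 = 3537 rad/s.
Step 2 — Component impedances:
  Z1: Z = jωL = j·3537·0.0118 = 0 + j41.74 Ω
  Z2: Z = 1/(jωC) = -j/(ω·C) = 0 - j686.1 Ω
  Z3: Z = R = 1350 Ω
  Z4: Z = jωL = j·3537·0.00909 = 0 + j32.16 Ω
Step 3 — Ladder network (open output): work backward from the far end, alternating series and parallel combinations. Z_in = 282.5 - j507.6 Ω = 580.9∠-60.9° Ω.
Step 4 — Power factor: PF = cos(φ) = Re(Z)/|Z| = 282.5/580.9 = 0.4863.
Step 5 — Type: Im(Z) = -507.6 ⇒ leading (phase φ = -60.9°).

PF = 0.4863 (leading, φ = -60.9°)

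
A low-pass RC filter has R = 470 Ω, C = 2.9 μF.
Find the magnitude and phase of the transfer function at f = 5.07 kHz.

Step 1 — Angular frequency: ω = 2π·5070 = 3.186e+04 rad/s.
Step 2 — Transfer function: H(jω) = 1/(1 + jωRC).
Step 3 — Denominator: 1 + jωRC = 1 + j·3.186e+04·470·2.9e-06 = 1 + j43.42.
Step 4 — H = 0.0005302 - j0.02302.
Step 5 — Magnitude: |H| = 0.02303 (-32.8 dB); phase: φ = -88.7°.

|H| = 0.02303 (-32.8 dB), φ = -88.7°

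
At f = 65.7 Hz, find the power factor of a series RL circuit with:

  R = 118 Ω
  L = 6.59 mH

Step 1 — Angular frequency: ω = 2π·f = 2π·65.7 = 412.8 rad/s.
Step 2 — Component impedances:
  R: Z = R = 118 Ω
  L: Z = jωL = j·412.8·0.00659 = 0 + j2.72 Ω
Step 3 — Series combination: Z_total = R + L = 118 + j2.72 Ω = 118∠1.3° Ω.
Step 4 — Power factor: PF = cos(φ) = Re(Z)/|Z| = 118/118.03 = 0.9997.
Step 5 — Type: Im(Z) = 2.72 ⇒ lagging (phase φ = 1.3°).

PF = 0.9997 (lagging, φ = 1.3°)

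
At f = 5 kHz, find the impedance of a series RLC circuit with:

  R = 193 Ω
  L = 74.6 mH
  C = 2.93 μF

Step 1 — Angular frequency: ω = 2π·f = 2π·5000 = 3.142e+04 rad/s.
Step 2 — Component impedances:
  R: Z = R = 193 Ω
  L: Z = jωL = j·3.142e+04·0.0746 = 0 + j2344 Ω
  C: Z = 1/(jωC) = -j/(ω·C) = 0 - j10.86 Ω
Step 3 — Series combination: Z_total = R + L + C = 193 + j2333 Ω = 2341∠85.3° Ω.

Z = 193 + j2333 Ω = 2341∠85.3° Ω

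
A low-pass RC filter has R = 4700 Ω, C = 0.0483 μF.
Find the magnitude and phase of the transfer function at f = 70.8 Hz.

Step 1 — Angular frequency: ω = 2π·70.8 = 444.8 rad/s.
Step 2 — Transfer function: H(jω) = 1/(1 + jωRC).
Step 3 — Denominator: 1 + jωRC = 1 + j·444.8·4700·4.83e-08 = 1 + j0.101.
Step 4 — H = 0.9899 - j0.09997.
Step 5 — Magnitude: |H| = 0.9949 (-0.0 dB); phase: φ = -5.8°.

|H| = 0.9949 (-0.0 dB), φ = -5.8°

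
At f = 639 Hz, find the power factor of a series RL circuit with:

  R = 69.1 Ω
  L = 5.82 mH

Step 1 — Angular frequency: ω = 2π·f = 2π·639 = 4015 rad/s.
Step 2 — Component impedances:
  R: Z = R = 69.1 Ω
  L: Z = jωL = j·4015·0.00582 = 0 + j23.37 Ω
Step 3 — Series combination: Z_total = R + L = 69.1 + j23.37 Ω = 72.94∠18.7° Ω.
Step 4 — Power factor: PF = cos(φ) = Re(Z)/|Z| = 69.1/72.944 = 0.9473.
Step 5 — Type: Im(Z) = 23.37 ⇒ lagging (phase φ = 18.7°).

PF = 0.9473 (lagging, φ = 18.7°)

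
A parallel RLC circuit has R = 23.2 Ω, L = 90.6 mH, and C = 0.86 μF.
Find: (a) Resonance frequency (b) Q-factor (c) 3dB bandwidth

Step 1 — Resonance: ω₀ = 1/√(LC) = 1/√(0.0906·8.6e-07) = 3583 rad/s.
Step 2 — f₀ = ω₀/(2π) = 570.2 Hz.
Step 3 — Parallel Q: Q = R/(ω₀L) = 23.2/(3583·0.0906) = 0.07148.
Step 4 — Bandwidth: Δω = ω₀/Q = 5.012e+04 rad/s; BW = Δω/(2π) = 7977 Hz.

(a) f₀ = 570.2 Hz  (b) Q = 0.07148  (c) BW = 7977 Hz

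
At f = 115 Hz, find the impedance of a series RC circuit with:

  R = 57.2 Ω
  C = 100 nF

Step 1 — Angular frequency: ω = 2π·f = 2π·115 = 722.6 rad/s.
Step 2 — Component impedances:
  R: Z = R = 57.2 Ω
  C: Z = 1/(jωC) = -j/(ω·C) = 0 - j1.384e+04 Ω
Step 3 — Series combination: Z_total = R + C = 57.2 - j1.384e+04 Ω = 1.384e+04∠-89.8° Ω.

Z = 57.2 - j1.384e+04 Ω = 1.384e+04∠-89.8° Ω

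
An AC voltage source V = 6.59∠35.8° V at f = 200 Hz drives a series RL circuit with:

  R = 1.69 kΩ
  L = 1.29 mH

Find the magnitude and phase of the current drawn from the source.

Step 1 — Angular frequency: ω = 2π·f = 2π·200 = 1257 rad/s.
Step 2 — Component impedances:
  R: Z = R = 1690 Ω
  L: Z = jωL = j·1257·0.00129 = 0 + j1.621 Ω
Step 3 — Series combination: Z_total = R + L = 1690 + j1.621 Ω = 1690∠0.1° Ω.
Step 4 — Source phasor: V = 6.59∠35.8° V = 5.345 + j3.855 V.
Step 5 — Ohm's law: I = V / Z_total = (5.345 + j3.855) / (1690 + j1.621) = 0.003165 + j0.002278 A.
Step 6 — Convert to polar: |I| = 0.003899 A, ∠I = 35.7°.

I = 0.003899∠35.7° A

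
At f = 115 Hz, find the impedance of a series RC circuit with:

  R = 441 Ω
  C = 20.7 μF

Step 1 — Angular frequency: ω = 2π·f = 2π·115 = 722.6 rad/s.
Step 2 — Component impedances:
  R: Z = R = 441 Ω
  C: Z = 1/(jωC) = -j/(ω·C) = 0 - j66.86 Ω
Step 3 — Series combination: Z_total = R + C = 441 - j66.86 Ω = 446∠-8.6° Ω.

Z = 441 - j66.86 Ω = 446∠-8.6° Ω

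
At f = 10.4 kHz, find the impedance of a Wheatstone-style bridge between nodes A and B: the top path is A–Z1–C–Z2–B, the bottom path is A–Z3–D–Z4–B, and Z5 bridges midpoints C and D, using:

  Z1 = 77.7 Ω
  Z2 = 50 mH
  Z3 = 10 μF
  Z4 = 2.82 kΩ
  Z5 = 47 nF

Step 1 — Angular frequency: ω = 2π·f = 2π·1.04e+04 = 6.535e+04 rad/s.
Step 2 — Component impedances:
  Z1: Z = R = 77.7 Ω
  Z2: Z = jωL = j·6.535e+04·0.05 = 0 + j3267 Ω
  Z3: Z = 1/(jωC) = -j/(ω·C) = 0 - j1.53 Ω
  Z4: Z = R = 2820 Ω
  Z5: Z = 1/(jωC) = -j/(ω·C) = 0 - j325.6 Ω
Step 3 — Bridge requires nodal analysis (the Z5 bridge couples midpoints C and D, so the two paths cannot be reduced to a simple series/parallel combination). Setting node B to ground and injecting 1 A at node A, the 3-node admittance system at A, C, D solves to V_A = Z_AB = 1606 + j1365 Ω = 2107∠40.4° Ω.

Z = 1606 + j1365 Ω = 2107∠40.4° Ω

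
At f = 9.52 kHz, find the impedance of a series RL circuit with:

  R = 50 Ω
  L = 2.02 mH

Step 1 — Angular frequency: ω = 2π·f = 2π·9520 = 5.982e+04 rad/s.
Step 2 — Component impedances:
  R: Z = R = 50 Ω
  L: Z = jωL = j·5.982e+04·0.00202 = 0 + j120.8 Ω
Step 3 — Series combination: Z_total = R + L = 50 + j120.8 Ω = 130.8∠67.5° Ω.

Z = 50 + j120.8 Ω = 130.8∠67.5° Ω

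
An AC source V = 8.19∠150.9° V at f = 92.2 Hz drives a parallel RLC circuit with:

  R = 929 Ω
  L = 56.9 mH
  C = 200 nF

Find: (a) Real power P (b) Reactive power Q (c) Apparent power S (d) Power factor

Step 1 — Angular frequency: ω = 2π·f = 2π·92.2 = 579.3 rad/s.
Step 2 — Component impedances:
  R: Z = R = 929 Ω
  L: Z = jωL = j·579.3·0.0569 = 0 + j32.96 Ω
  C: Z = 1/(jωC) = -j/(ω·C) = 0 - j8631 Ω
Step 3 — Parallel combination: 1/Z_total = 1/R + 1/L + 1/C; Z_total = 1.177 + j33.05 Ω = 33.07∠88.0° Ω.
Step 4 — Source phasor: V = 8.19∠150.9° V = -7.156 + j3.983 V.
Step 5 — Current: I = V / Z = 0.1127 + j0.2206 A = 0.2477∠62.9° A.
Step 6 — Complex power: S = V·I* = 0.0722 + j2.027 VA.
Step 7 — Real power: P = Re(S) = 0.0722 W.
Step 8 — Reactive power: Q = Im(S) = 2.027 VAR.
Step 9 — Apparent power: |S| = 2.028 VA.
Step 10 — Power factor: PF = P/|S| = 0.0356 (lagging).

(a) P = 0.0722 W  (b) Q = 2.027 VAR  (c) S = 2.028 VA  (d) PF = 0.0356 (lagging)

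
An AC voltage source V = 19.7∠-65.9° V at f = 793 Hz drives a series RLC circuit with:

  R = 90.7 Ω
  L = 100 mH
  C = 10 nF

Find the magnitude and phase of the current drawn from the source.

Step 1 — Angular frequency: ω = 2π·f = 2π·793 = 4983 rad/s.
Step 2 — Component impedances:
  R: Z = R = 90.7 Ω
  L: Z = jωL = j·4983·0.1 = 0 + j498.3 Ω
  C: Z = 1/(jωC) = -j/(ω·C) = 0 - j2.007e+04 Ω
Step 3 — Series combination: Z_total = R + L + C = 90.7 - j1.957e+04 Ω = 1.957e+04∠-89.7° Ω.
Step 4 — Source phasor: V = 19.7∠-65.9° V = 8.044 - j17.98 V.
Step 5 — Ohm's law: I = V / Z_total = (8.044 - j17.98) / (90.7 - j1.957e+04) = 0.0009207 + j0.0004067 A.
Step 6 — Convert to polar: |I| = 0.001007 A, ∠I = 23.8°.

I = 0.001007∠23.8° A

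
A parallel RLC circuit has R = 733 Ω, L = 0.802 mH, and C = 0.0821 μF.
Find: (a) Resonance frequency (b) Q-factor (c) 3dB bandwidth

Step 1 — Resonance: ω₀ = 1/√(LC) = 1/√(0.000802·8.21e-08) = 1.232e+05 rad/s.
Step 2 — f₀ = ω₀/(2π) = 1.961e+04 Hz.
Step 3 — Parallel Q: Q = R/(ω₀L) = 733/(1.232e+05·0.000802) = 7.416.
Step 4 — Bandwidth: Δω = ω₀/Q = 1.662e+04 rad/s; BW = Δω/(2π) = 2645 Hz.

(a) f₀ = 1.961e+04 Hz  (b) Q = 7.416  (c) BW = 2645 Hz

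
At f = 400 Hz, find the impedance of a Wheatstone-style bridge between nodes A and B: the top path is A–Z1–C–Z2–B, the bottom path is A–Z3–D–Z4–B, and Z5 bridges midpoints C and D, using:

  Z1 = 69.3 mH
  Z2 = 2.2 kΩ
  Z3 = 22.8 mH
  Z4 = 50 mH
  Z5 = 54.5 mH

Step 1 — Angular frequency: ω = 2π·f = 2π·400 = 2513 rad/s.
Step 2 — Component impedances:
  Z1: Z = jωL = j·2513·0.0693 = 0 + j174.2 Ω
  Z2: Z = R = 2200 Ω
  Z3: Z = jωL = j·2513·0.0228 = 0 + j57.3 Ω
  Z4: Z = jωL = j·2513·0.05 = 0 + j125.7 Ω
  Z5: Z = jωL = j·2513·0.0545 = 0 + j137 Ω
Step 3 — Bridge requires nodal analysis (the Z5 bridge couples midpoints C and D, so the two paths cannot be reduced to a simple series/parallel combination). Setting node B to ground and injecting 1 A at node A, the 3-node admittance system at A, C, D solves to V_A = Z_AB = 9.728 + j173.1 Ω = 173.4∠86.8° Ω.

Z = 9.728 + j173.1 Ω = 173.4∠86.8° Ω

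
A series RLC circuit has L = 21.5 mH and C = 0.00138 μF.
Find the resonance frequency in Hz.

Step 1 — Resonance condition Im(Z)=0 gives ω₀ = 1/√(LC).
Step 2 — ω₀ = 1/√(0.0215·1.38e-09) = 1.836e+05 rad/s.
Step 3 — f₀ = ω₀/(2π) = 2.922e+04 Hz.

f₀ = 2.922e+04 Hz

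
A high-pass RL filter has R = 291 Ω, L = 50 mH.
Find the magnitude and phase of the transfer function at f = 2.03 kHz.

Step 1 — Angular frequency: ω = 2π·2030 = 1.275e+04 rad/s.
Step 2 — Transfer function: H(jω) = jωL/(R + jωL).
Step 3 — Numerator jωL = j·637.7; denominator R + jωL = 291 + j637.7.
Step 4 — H = 0.8277 + j0.3777.
Step 5 — Magnitude: |H| = 0.9098 (-0.8 dB); phase: φ = 24.5°.

|H| = 0.9098 (-0.8 dB), φ = 24.5°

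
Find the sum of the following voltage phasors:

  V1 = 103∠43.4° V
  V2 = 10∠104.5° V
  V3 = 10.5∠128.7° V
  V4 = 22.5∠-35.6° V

Step 1 — Convert each phasor to rectangular form:
  V1 = 103·(cos(43.4°) + j·sin(43.4°)) = 74.84 + j70.77 V
  V2 = 10·(cos(104.5°) + j·sin(104.5°)) = -2.504 + j9.681 V
  V3 = 10.5·(cos(128.7°) + j·sin(128.7°)) = -6.565 + j8.195 V
  V4 = 22.5·(cos(-35.6°) + j·sin(-35.6°)) = 18.29 - j13.1 V
Step 2 — Sum components: V_total = 84.06 + j75.55 V.
Step 3 — Convert to polar: |V_total| = 113 V, ∠V_total = 41.9°.

V_total = 113∠41.9° V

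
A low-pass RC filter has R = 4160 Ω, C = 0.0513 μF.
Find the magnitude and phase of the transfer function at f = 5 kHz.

Step 1 — Angular frequency: ω = 2π·5000 = 3.142e+04 rad/s.
Step 2 — Transfer function: H(jω) = 1/(1 + jωRC).
Step 3 — Denominator: 1 + jωRC = 1 + j·3.142e+04·4160·5.13e-08 = 1 + j6.704.
Step 4 — H = 0.02176 - j0.1459.
Step 5 — Magnitude: |H| = 0.1475 (-16.6 dB); phase: φ = -81.5°.

|H| = 0.1475 (-16.6 dB), φ = -81.5°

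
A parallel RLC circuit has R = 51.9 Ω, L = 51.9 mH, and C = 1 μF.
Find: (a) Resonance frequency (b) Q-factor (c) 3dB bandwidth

Step 1 — Resonance: ω₀ = 1/√(LC) = 1/√(0.0519·1e-06) = 4390 rad/s.
Step 2 — f₀ = ω₀/(2π) = 698.6 Hz.
Step 3 — Parallel Q: Q = R/(ω₀L) = 51.9/(4390·0.0519) = 0.2278.
Step 4 — Bandwidth: Δω = ω₀/Q = 1.927e+04 rad/s; BW = Δω/(2π) = 3067 Hz.

(a) f₀ = 698.6 Hz  (b) Q = 0.2278  (c) BW = 3067 Hz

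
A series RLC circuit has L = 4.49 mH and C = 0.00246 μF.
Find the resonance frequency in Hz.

Step 1 — Resonance condition Im(Z)=0 gives ω₀ = 1/√(LC).
Step 2 — ω₀ = 1/√(0.00449·2.46e-09) = 3.009e+05 rad/s.
Step 3 — f₀ = ω₀/(2π) = 4.789e+04 Hz.

f₀ = 4.789e+04 Hz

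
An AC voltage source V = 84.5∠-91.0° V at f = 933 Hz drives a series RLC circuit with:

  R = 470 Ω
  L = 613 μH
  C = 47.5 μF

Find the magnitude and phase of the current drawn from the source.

Step 1 — Angular frequency: ω = 2π·f = 2π·933 = 5862 rad/s.
Step 2 — Component impedances:
  R: Z = R = 470 Ω
  L: Z = jωL = j·5862·0.000613 = 0 + j3.594 Ω
  C: Z = 1/(jωC) = -j/(ω·C) = 0 - j3.591 Ω
Step 3 — Series combination: Z_total = R + L + C = 470 + j0.002292 Ω = 470∠0.0° Ω.
Step 4 — Source phasor: V = 84.5∠-91.0° V = -1.475 - j84.49 V.
Step 5 — Ohm's law: I = V / Z_total = (-1.475 - j84.49) / (470 + j0.002292) = -0.003139 - j0.1798 A.
Step 6 — Convert to polar: |I| = 0.1798 A, ∠I = -91.0°.

I = 0.1798∠-91.0° A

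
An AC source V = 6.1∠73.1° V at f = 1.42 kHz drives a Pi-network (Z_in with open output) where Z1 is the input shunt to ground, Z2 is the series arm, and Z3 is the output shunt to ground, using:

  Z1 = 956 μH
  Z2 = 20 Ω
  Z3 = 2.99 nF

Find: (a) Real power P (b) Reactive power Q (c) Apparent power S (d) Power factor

Step 1 — Angular frequency: ω = 2π·f = 2π·1420 = 8922 rad/s.
Step 2 — Component impedances:
  Z1: Z = jωL = j·8922·0.000956 = 0 + j8.53 Ω
  Z2: Z = R = 20 Ω
  Z3: Z = 1/(jωC) = -j/(ω·C) = 0 - j3.749e+04 Ω
Step 3 — With open output, the series arm Z2 and the output shunt Z3 appear in series to ground: Z2 + Z3 = 20 - j3.749e+04 Ω.
Step 4 — Parallel with input shunt Z1: Z_in = Z1 || (Z2 + Z3) = 1.036e-06 + j8.531 Ω = 8.531∠90.0° Ω.
Step 5 — Source phasor: V = 6.1∠73.1° V = 1.773 + j5.837 V.
Step 6 — Current: I = V / Z = 0.6841 - j0.2079 A = 0.715∠-16.9° A.
Step 7 — Complex power: S = V·I* = 5.296e-07 + j4.361 VA.
Step 8 — Real power: P = Re(S) = 5.296e-07 W.
Step 9 — Reactive power: Q = Im(S) = 4.361 VAR.
Step 10 — Apparent power: |S| = 4.361 VA.
Step 11 — Power factor: PF = P/|S| = 1.214e-07 (lagging).

(a) P = 5.296e-07 W  (b) Q = 4.361 VAR  (c) S = 4.361 VA  (d) PF = 1.214e-07 (lagging)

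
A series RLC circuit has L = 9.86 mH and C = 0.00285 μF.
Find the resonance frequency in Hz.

Step 1 — Resonance condition Im(Z)=0 gives ω₀ = 1/√(LC).
Step 2 — ω₀ = 1/√(0.00986·2.85e-09) = 1.886e+05 rad/s.
Step 3 — f₀ = ω₀/(2π) = 3.002e+04 Hz.

f₀ = 3.002e+04 Hz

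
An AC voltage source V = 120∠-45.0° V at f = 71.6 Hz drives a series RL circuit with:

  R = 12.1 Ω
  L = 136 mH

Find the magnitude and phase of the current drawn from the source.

Step 1 — Angular frequency: ω = 2π·f = 2π·71.6 = 449.9 rad/s.
Step 2 — Component impedances:
  R: Z = R = 12.1 Ω
  L: Z = jωL = j·449.9·0.136 = 0 + j61.18 Ω
Step 3 — Series combination: Z_total = R + L = 12.1 + j61.18 Ω = 62.37∠78.8° Ω.
Step 4 — Source phasor: V = 120∠-45.0° V = 84.85 - j84.85 V.
Step 5 — Ohm's law: I = V / Z_total = (84.85 - j84.85) / (12.1 + j61.18) = -1.071 - j1.599 A.
Step 6 — Convert to polar: |I| = 1.924 A, ∠I = -123.8°.

I = 1.924∠-123.8° A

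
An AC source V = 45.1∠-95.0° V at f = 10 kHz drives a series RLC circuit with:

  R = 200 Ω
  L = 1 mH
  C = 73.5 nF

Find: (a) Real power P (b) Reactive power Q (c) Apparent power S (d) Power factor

Step 1 — Angular frequency: ω = 2π·f = 2π·1e+04 = 6.283e+04 rad/s.
Step 2 — Component impedances:
  R: Z = R = 200 Ω
  L: Z = jωL = j·6.283e+04·0.001 = 0 + j62.83 Ω
  C: Z = 1/(jωC) = -j/(ω·C) = 0 - j216.5 Ω
Step 3 — Series combination: Z_total = R + L + C = 200 - j153.7 Ω = 252.2∠-37.5° Ω.
Step 4 — Source phasor: V = 45.1∠-95.0° V = -3.931 - j44.93 V.
Step 5 — Current: I = V / Z = 0.09618 - j0.1507 A = 0.1788∠-57.5° A.
Step 6 — Complex power: S = V·I* = 6.394 - j4.914 VA.
Step 7 — Real power: P = Re(S) = 6.394 W.
Step 8 — Reactive power: Q = Im(S) = -4.914 VAR.
Step 9 — Apparent power: |S| = 8.064 VA.
Step 10 — Power factor: PF = P/|S| = 0.7929 (leading).

(a) P = 6.394 W  (b) Q = -4.914 VAR  (c) S = 8.064 VA  (d) PF = 0.7929 (leading)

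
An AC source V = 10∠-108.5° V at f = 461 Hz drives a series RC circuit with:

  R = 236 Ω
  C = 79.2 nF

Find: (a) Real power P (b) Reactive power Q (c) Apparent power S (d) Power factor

Step 1 — Angular frequency: ω = 2π·f = 2π·461 = 2897 rad/s.
Step 2 — Component impedances:
  R: Z = R = 236 Ω
  C: Z = 1/(jωC) = -j/(ω·C) = 0 - j4359 Ω
Step 3 — Series combination: Z_total = R + C = 236 - j4359 Ω = 4365∠-86.9° Ω.
Step 4 — Source phasor: V = 10∠-108.5° V = -3.173 - j9.483 V.
Step 5 — Current: I = V / Z = 0.00213 - j0.0008432 A = 0.002291∠-21.6° A.
Step 6 — Complex power: S = V·I* = 0.001238 - j0.02287 VA.
Step 7 — Real power: P = Re(S) = 0.001238 W.
Step 8 — Reactive power: Q = Im(S) = -0.02287 VAR.
Step 9 — Apparent power: |S| = 0.02291 VA.
Step 10 — Power factor: PF = P/|S| = 0.05406 (leading).

(a) P = 0.001238 W  (b) Q = -0.02287 VAR  (c) S = 0.02291 VA  (d) PF = 0.05406 (leading)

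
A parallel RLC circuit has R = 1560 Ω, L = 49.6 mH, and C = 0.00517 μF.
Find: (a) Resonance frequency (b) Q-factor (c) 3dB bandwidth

Step 1 — Resonance: ω₀ = 1/√(LC) = 1/√(0.0496·5.17e-09) = 6.245e+04 rad/s.
Step 2 — f₀ = ω₀/(2π) = 9939 Hz.
Step 3 — Parallel Q: Q = R/(ω₀L) = 1560/(6.245e+04·0.0496) = 0.5037.
Step 4 — Bandwidth: Δω = ω₀/Q = 1.24e+05 rad/s; BW = Δω/(2π) = 1.973e+04 Hz.

(a) f₀ = 9939 Hz  (b) Q = 0.5037  (c) BW = 1.973e+04 Hz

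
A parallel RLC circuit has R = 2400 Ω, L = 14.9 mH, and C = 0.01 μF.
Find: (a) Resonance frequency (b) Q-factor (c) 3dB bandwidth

Step 1 — Resonance: ω₀ = 1/√(LC) = 1/√(0.0149·1e-08) = 8.192e+04 rad/s.
Step 2 — f₀ = ω₀/(2π) = 1.304e+04 Hz.
Step 3 — Parallel Q: Q = R/(ω₀L) = 2400/(8.192e+04·0.0149) = 1.966.
Step 4 — Bandwidth: Δω = ω₀/Q = 4.167e+04 rad/s; BW = Δω/(2π) = 6631 Hz.

(a) f₀ = 1.304e+04 Hz  (b) Q = 1.966  (c) BW = 6631 Hz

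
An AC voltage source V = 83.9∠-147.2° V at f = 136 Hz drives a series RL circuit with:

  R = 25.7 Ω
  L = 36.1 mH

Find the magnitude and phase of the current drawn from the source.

Step 1 — Angular frequency: ω = 2π·f = 2π·136 = 854.5 rad/s.
Step 2 — Component impedances:
  R: Z = R = 25.7 Ω
  L: Z = jωL = j·854.5·0.0361 = 0 + j30.85 Ω
Step 3 — Series combination: Z_total = R + L = 25.7 + j30.85 Ω = 40.15∠50.2° Ω.
Step 4 — Source phasor: V = 83.9∠-147.2° V = -70.52 - j45.45 V.
Step 5 — Ohm's law: I = V / Z_total = (-70.52 - j45.45) / (25.7 + j30.85) = -1.994 + j0.6249 A.
Step 6 — Convert to polar: |I| = 2.09 A, ∠I = 162.6°.

I = 2.09∠162.6° A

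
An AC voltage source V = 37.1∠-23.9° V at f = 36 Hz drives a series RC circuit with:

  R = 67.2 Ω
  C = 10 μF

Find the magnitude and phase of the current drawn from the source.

Step 1 — Angular frequency: ω = 2π·f = 2π·36 = 226.2 rad/s.
Step 2 — Component impedances:
  R: Z = R = 67.2 Ω
  C: Z = 1/(jωC) = -j/(ω·C) = 0 - j442.1 Ω
Step 3 — Series combination: Z_total = R + C = 67.2 - j442.1 Ω = 447.2∠-81.4° Ω.
Step 4 — Source phasor: V = 37.1∠-23.9° V = 33.92 - j15.03 V.
Step 5 — Ohm's law: I = V / Z_total = (33.92 - j15.03) / (67.2 - j442.1) = 0.04463 + j0.06994 A.
Step 6 — Convert to polar: |I| = 0.08297 A, ∠I = 57.5°.

I = 0.08297∠57.5° A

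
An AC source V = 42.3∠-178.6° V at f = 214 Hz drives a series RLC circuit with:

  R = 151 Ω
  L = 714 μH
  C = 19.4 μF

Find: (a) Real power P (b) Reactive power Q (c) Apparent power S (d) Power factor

Step 1 — Angular frequency: ω = 2π·f = 2π·214 = 1345 rad/s.
Step 2 — Component impedances:
  R: Z = R = 151 Ω
  L: Z = jωL = j·1345·0.000714 = 0 + j0.96 Ω
  C: Z = 1/(jωC) = -j/(ω·C) = 0 - j38.34 Ω
Step 3 — Series combination: Z_total = R + L + C = 151 - j37.38 Ω = 155.6∠-13.9° Ω.
Step 4 — Source phasor: V = 42.3∠-178.6° V = -42.29 - j1.033 V.
Step 5 — Current: I = V / Z = -0.2623 - j0.07177 A = 0.2719∠-164.7° A.
Step 6 — Complex power: S = V·I* = 11.17 - j2.764 VA.
Step 7 — Real power: P = Re(S) = 11.17 W.
Step 8 — Reactive power: Q = Im(S) = -2.764 VAR.
Step 9 — Apparent power: |S| = 11.5 VA.
Step 10 — Power factor: PF = P/|S| = 0.9707 (leading).

(a) P = 11.17 W  (b) Q = -2.764 VAR  (c) S = 11.5 VA  (d) PF = 0.9707 (leading)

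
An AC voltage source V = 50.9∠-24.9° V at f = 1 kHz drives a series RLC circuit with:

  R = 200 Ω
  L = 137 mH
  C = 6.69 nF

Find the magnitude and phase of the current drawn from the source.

Step 1 — Angular frequency: ω = 2π·f = 2π·1000 = 6283 rad/s.
Step 2 — Component impedances:
  R: Z = R = 200 Ω
  L: Z = jωL = j·6283·0.137 = 0 + j860.8 Ω
  C: Z = 1/(jωC) = -j/(ω·C) = 0 - j2.379e+04 Ω
Step 3 — Series combination: Z_total = R + L + C = 200 - j2.293e+04 Ω = 2.293e+04∠-89.5° Ω.
Step 4 — Source phasor: V = 50.9∠-24.9° V = 46.17 - j21.43 V.
Step 5 — Ohm's law: I = V / Z_total = (46.17 - j21.43) / (200 - j2.293e+04) = 0.0009521 + j0.002005 A.
Step 6 — Convert to polar: |I| = 0.00222 A, ∠I = 64.6°.

I = 0.00222∠64.6° A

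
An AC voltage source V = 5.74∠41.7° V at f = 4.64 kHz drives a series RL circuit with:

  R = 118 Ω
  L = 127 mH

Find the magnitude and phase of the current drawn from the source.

Step 1 — Angular frequency: ω = 2π·f = 2π·4640 = 2.915e+04 rad/s.
Step 2 — Component impedances:
  R: Z = R = 118 Ω
  L: Z = jωL = j·2.915e+04·0.127 = 0 + j3703 Ω
Step 3 — Series combination: Z_total = R + L = 118 + j3703 Ω = 3704∠88.2° Ω.
Step 4 — Source phasor: V = 5.74∠41.7° V = 4.286 + j3.818 V.
Step 5 — Ohm's law: I = V / Z_total = (4.286 + j3.818) / (118 + j3703) = 0.001067 - j0.001123 A.
Step 6 — Convert to polar: |I| = 0.001549 A, ∠I = -46.5°.

I = 0.001549∠-46.5° A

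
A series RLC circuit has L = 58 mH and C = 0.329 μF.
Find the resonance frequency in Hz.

Step 1 — Resonance condition Im(Z)=0 gives ω₀ = 1/√(LC).
Step 2 — ω₀ = 1/√(0.058·3.29e-07) = 7239 rad/s.
Step 3 — f₀ = ω₀/(2π) = 1152 Hz.

f₀ = 1152 Hz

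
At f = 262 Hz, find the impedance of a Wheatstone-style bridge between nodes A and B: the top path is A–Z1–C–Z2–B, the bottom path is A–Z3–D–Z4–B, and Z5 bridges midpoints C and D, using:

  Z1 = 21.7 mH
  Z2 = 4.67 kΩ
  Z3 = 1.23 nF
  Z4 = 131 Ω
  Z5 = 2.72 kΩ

Step 1 — Angular frequency: ω = 2π·f = 2π·262 = 1646 rad/s.
Step 2 — Component impedances:
  Z1: Z = jωL = j·1646·0.0217 = 0 + j35.72 Ω
  Z2: Z = R = 4670 Ω
  Z3: Z = 1/(jωC) = -j/(ω·C) = 0 - j4.939e+05 Ω
  Z4: Z = R = 131 Ω
  Z5: Z = R = 2720 Ω
Step 3 — Bridge requires nodal analysis (the Z5 bridge couples midpoints C and D, so the two paths cannot be reduced to a simple series/parallel combination). Setting node B to ground and injecting 1 A at node A, the 3-node admittance system at A, C, D solves to V_A = Z_AB = 1770 + j29.95 Ω = 1771∠1.0° Ω.

Z = 1770 + j29.95 Ω = 1771∠1.0° Ω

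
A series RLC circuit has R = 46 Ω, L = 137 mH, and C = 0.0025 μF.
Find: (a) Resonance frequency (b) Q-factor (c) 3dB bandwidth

Step 1 — Resonance: ω₀ = 1/√(LC) = 1/√(0.137·2.5e-09) = 5.403e+04 rad/s.
Step 2 — f₀ = ω₀/(2π) = 8600 Hz.
Step 3 — Series Q: Q = ω₀L/R = 5.403e+04·0.137/46 = 160.9.
Step 4 — Bandwidth: Δω = ω₀/Q = 335.8 rad/s; BW = Δω/(2π) = 53.44 Hz.

(a) f₀ = 8600 Hz  (b) Q = 160.9  (c) BW = 53.44 Hz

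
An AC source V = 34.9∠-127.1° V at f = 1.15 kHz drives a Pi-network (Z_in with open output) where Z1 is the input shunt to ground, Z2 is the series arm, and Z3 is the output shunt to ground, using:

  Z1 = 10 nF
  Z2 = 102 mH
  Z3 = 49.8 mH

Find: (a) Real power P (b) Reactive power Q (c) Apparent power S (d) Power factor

Step 1 — Angular frequency: ω = 2π·f = 2π·1150 = 7226 rad/s.
Step 2 — Component impedances:
  Z1: Z = 1/(jωC) = -j/(ω·C) = 0 - j1.384e+04 Ω
  Z2: Z = jωL = j·7226·0.102 = 0 + j737 Ω
  Z3: Z = jωL = j·7226·0.0498 = 0 + j359.8 Ω
Step 3 — With open output, the series arm Z2 and the output shunt Z3 appear in series to ground: Z2 + Z3 = 0 + j1097 Ω.
Step 4 — Parallel with input shunt Z1: Z_in = Z1 || (Z2 + Z3) = 0 + j1191 Ω = 1191∠90.0° Ω.
Step 5 — Source phasor: V = 34.9∠-127.1° V = -21.05 - j27.84 V.
Step 6 — Current: I = V / Z = -0.02337 + j0.01767 A = 0.0293∠142.9° A.
Step 7 — Complex power: S = V·I* = 0 + j1.022 VA.
Step 8 — Real power: P = Re(S) = 0 W.
Step 9 — Reactive power: Q = Im(S) = 1.022 VAR.
Step 10 — Apparent power: |S| = 1.022 VA.
Step 11 — Power factor: PF = P/|S| = 0 (lagging).

(a) P = 0 W  (b) Q = 1.022 VAR  (c) S = 1.022 VA  (d) PF = 0 (lagging)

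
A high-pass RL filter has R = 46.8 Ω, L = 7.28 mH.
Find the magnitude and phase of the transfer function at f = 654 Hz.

Step 1 — Angular frequency: ω = 2π·654 = 4109 rad/s.
Step 2 — Transfer function: H(jω) = jωL/(R + jωL).
Step 3 — Numerator jωL = j·29.91; denominator R + jωL = 46.8 + j29.91.
Step 4 — H = 0.2901 + j0.4538.
Step 5 — Magnitude: |H| = 0.5386 (-5.4 dB); phase: φ = 57.4°.

|H| = 0.5386 (-5.4 dB), φ = 57.4°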